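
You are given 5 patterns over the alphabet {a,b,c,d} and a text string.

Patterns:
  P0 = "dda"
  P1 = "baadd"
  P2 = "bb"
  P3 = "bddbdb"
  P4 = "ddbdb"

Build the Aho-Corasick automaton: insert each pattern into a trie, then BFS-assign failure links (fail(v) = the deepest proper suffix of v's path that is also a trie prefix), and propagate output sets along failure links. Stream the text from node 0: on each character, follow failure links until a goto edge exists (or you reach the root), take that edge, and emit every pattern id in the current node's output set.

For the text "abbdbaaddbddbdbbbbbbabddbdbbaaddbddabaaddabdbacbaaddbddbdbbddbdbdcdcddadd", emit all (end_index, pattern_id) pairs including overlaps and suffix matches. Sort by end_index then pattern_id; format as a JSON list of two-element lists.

Build automaton:
Trie (insert patterns):
  n0 'ε': b→4 d→1
  n1 'd': d→2
  n2 'dd': a→3 b→15
  n3 'dda': ·  [P0 ends]
  n4 'b': a→5 b→9 d→10
  n5 'ba': a→6
  n6 'baa': d→7
  n7 'baad': d→8
  n8 'baadd': ·  [P1 ends]
  n9 'bb': ·  [P2 ends]
  n10 'bd': d→11
  n11 'bdd': b→12
  n12 'bddb': d→13
  n13 'bddbd': b→14
  n14 'bddbdb': ·  [P3 ends]
  n15 'ddb': d→16
  n16 'ddbd': b→17
  n17 'ddbdb': ·  [P4 ends]

Failure links (BFS by depth):
  fail(1) 'd': from fail(0)=0 chase 'd': 0 ⇒ 0;  out=∅∪out(0)=∅
  fail(4) 'b': from fail(0)=0 chase 'b': 0 ⇒ 0;  out=∅∪out(0)=∅
  fail(2) 'dd': from fail(1)=0 chase 'd': 0 ⇒ 1;  out=∅∪out(1)=∅
  fail(5) 'ba': from fail(4)=0 chase 'a': 0 ⇒ 0;  out=∅∪out(0)=∅
  fail(9) 'bb': from fail(4)=0 chase 'b': 0 ⇒ 4;  out={2}∪out(4)={2}
  fail(10) 'bd': from fail(4)=0 chase 'd': 0 ⇒ 1;  out=∅∪out(1)=∅
  fail(3) 'dda': from fail(2)=1 chase 'a': 1→0 ⇒ 0;  out={0}∪out(0)={0}
  fail(6) 'baa': from fail(5)=0 chase 'a': 0 ⇒ 0;  out=∅∪out(0)=∅
  fail(11) 'bdd': from fail(10)=1 chase 'd': 1 ⇒ 2;  out=∅∪out(2)=∅
  fail(15) 'ddb': from fail(2)=1 chase 'b': 1→0 ⇒ 4;  out=∅∪out(4)=∅
  fail(7) 'baad': from fail(6)=0 chase 'd': 0 ⇒ 1;  out=∅∪out(1)=∅
  fail(12) 'bddb': from fail(11)=2 chase 'b': 2 ⇒ 15;  out=∅∪out(15)=∅
  fail(16) 'ddbd': from fail(15)=4 chase 'd': 4 ⇒ 10;  out=∅∪out(10)=∅
  fail(8) 'baadd': from fail(7)=1 chase 'd': 1 ⇒ 2;  out={1}∪out(2)={1}
  fail(13) 'bddbd': from fail(12)=15 chase 'd': 15 ⇒ 16;  out=∅∪out(16)=∅
  fail(17) 'ddbdb': from fail(16)=10 chase 'b': 10→1→0 ⇒ 4;  out={4}∪out(4)={4}
  fail(14) 'bddbdb': from fail(13)=16 chase 'b': 16 ⇒ 17;  out={3}∪out(17)={3,4}

Scan:
[0] read 'a'  n0⇒n0
[1] read 'b'  n0⇒n4
[2] read 'b'  n4⇒n9  ** P2@[1:2]
[3] read 'd'  n9⇒n10 (via fail)
[4] read 'b'  n10⇒n4 (via fail)
[5] read 'a'  n4⇒n5
[6] read 'a'  n5⇒n6
[7] read 'd'  n6⇒n7
[8] read 'd'  n7⇒n8  ** P1@[4:8]
[9] read 'b'  n8⇒n15 (via fail)
[10] read 'd'  n15⇒n16
[11] read 'd'  n16⇒n11 (via fail)
[12] read 'b'  n11⇒n12
[13] read 'd'  n12⇒n13
[14] read 'b'  n13⇒n14  ** P3@[9:14],P4@[10:14]
[15] read 'b'  n14⇒n9 (via fail)  ** P2@[14:15]
[16] read 'b'  n9⇒n9 (via fail)  ** P2@[15:16]
[17] read 'b'  n9⇒n9 (via fail)  ** P2@[16:17]
[18] read 'b'  n9⇒n9 (via fail)  ** P2@[17:18]
[19] read 'b'  n9⇒n9 (via fail)  ** P2@[18:19]
[20] read 'a'  n9⇒n5 (via fail)
[21] read 'b'  n5⇒n4 (via fail)
[22] read 'd'  n4⇒n10
[23] read 'd'  n10⇒n11
[24] read 'b'  n11⇒n12
[25] read 'd'  n12⇒n13
[26] read 'b'  n13⇒n14  ** P3@[21:26],P4@[22:26]
[27] read 'b'  n14⇒n9 (via fail)  ** P2@[26:27]
[28] read 'a'  n9⇒n5 (via fail)
[29] read 'a'  n5⇒n6
[30] read 'd'  n6⇒n7
[31] read 'd'  n7⇒n8  ** P1@[27:31]
[32] read 'b'  n8⇒n15 (via fail)
[33] read 'd'  n15⇒n16
[34] read 'd'  n16⇒n11 (via fail)
[35] read 'a'  n11⇒n3 (via fail)  ** P0@[33:35]
[36] read 'b'  n3⇒n4 (via fail)
[37] read 'a'  n4⇒n5
[38] read 'a'  n5⇒n6
[39] read 'd'  n6⇒n7
[40] read 'd'  n7⇒n8  ** P1@[36:40]
[41] read 'a'  n8⇒n3 (via fail)  ** P0@[39:41]
[42] read 'b'  n3⇒n4 (via fail)
[43] read 'd'  n4⇒n10
[44] read 'b'  n10⇒n4 (via fail)
[45] read 'a'  n4⇒n5
[46] read 'c'  n5⇒n0 (via fail)
[47] read 'b'  n0⇒n4
[48] read 'a'  n4⇒n5
[49] read 'a'  n5⇒n6
[50] read 'd'  n6⇒n7
[51] read 'd'  n7⇒n8  ** P1@[47:51]
[52] read 'b'  n8⇒n15 (via fail)
[53] read 'd'  n15⇒n16
[54] read 'd'  n16⇒n11 (via fail)
[55] read 'b'  n11⇒n12
[56] read 'd'  n12⇒n13
[57] read 'b'  n13⇒n14  ** P3@[52:57],P4@[53:57]
[58] read 'b'  n14⇒n9 (via fail)  ** P2@[57:58]
[59] read 'd'  n9⇒n10 (via fail)
[60] read 'd'  n10⇒n11
[61] read 'b'  n11⇒n12
[62] read 'd'  n12⇒n13
[63] read 'b'  n13⇒n14  ** P3@[58:63],P4@[59:63]
[64] read 'd'  n14⇒n10 (via fail)
[65] read 'c'  n10⇒n0 (via fail)
[66] read 'd'  n0⇒n1
[67] read 'c'  n1⇒n0 (via fail)
[68] read 'd'  n0⇒n1
[69] read 'd'  n1⇒n2
[70] read 'a'  n2⇒n3  ** P0@[68:70]
[71] read 'd'  n3⇒n1 (via fail)
[72] read 'd'  n1⇒n2

Matches: [[2,2],[8,1],[14,3],[14,4],[15,2],[16,2],[17,2],[18,2],[19,2],[26,3],[26,4],[27,2],[31,1],[35,0],[40,1],[41,0],[51,1],[57,3],[57,4],[58,2],[63,3],[63,4],[70,0]]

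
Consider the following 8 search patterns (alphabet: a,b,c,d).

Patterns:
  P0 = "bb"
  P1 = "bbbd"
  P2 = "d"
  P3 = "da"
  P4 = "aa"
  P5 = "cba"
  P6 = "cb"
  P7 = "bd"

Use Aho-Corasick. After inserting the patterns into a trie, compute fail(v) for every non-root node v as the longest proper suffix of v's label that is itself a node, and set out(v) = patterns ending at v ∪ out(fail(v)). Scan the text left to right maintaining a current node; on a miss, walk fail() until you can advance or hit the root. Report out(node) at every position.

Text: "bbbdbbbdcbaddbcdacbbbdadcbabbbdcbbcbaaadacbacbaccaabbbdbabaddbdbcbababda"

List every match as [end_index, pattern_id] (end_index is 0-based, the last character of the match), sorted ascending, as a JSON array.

Construct AC machine:
Trie nodes:
  0='ε' goto a→7 b→1 c→9 d→5
  1='b' goto b→2 d→12
  2='bb' goto b→3  ←P0
  3='bbb' goto d→4
  4='bbbd' goto ·  ←P1
  5='d' goto a→6  ←P2
  6='da' goto ·  ←P3
  7='a' goto a→8
  8='aa' goto ·  ←P4
  9='c' goto b→10
  10='cb' goto a→11  ←P6
  11='cba' goto ·  ←P5
  12='bd' goto ·  ←P7

BFS fail/out derivation:
  fail(1) 'b': from fail(0)=0 chase 'b': 0 ⇒ 0;  out=∅∪out(0)=∅
  fail(5) 'd': from fail(0)=0 chase 'd': 0 ⇒ 0;  out={2}∪out(0)={2}
  fail(7) 'a': from fail(0)=0 chase 'a': 0 ⇒ 0;  out=∅∪out(0)=∅
  fail(9) 'c': from fail(0)=0 chase 'c': 0 ⇒ 0;  out=∅∪out(0)=∅
  fail(2) 'bb': from fail(1)=0 chase 'b': 0 ⇒ 1;  out={0}∪out(1)={0}
  fail(6) 'da': from fail(5)=0 chase 'a': 0 ⇒ 7;  out={3}∪out(7)={3}
  fail(8) 'aa': from fail(7)=0 chase 'a': 0 ⇒ 7;  out={4}∪out(7)={4}
  fail(10) 'cb': from fail(9)=0 chase 'b': 0 ⇒ 1;  out={6}∪out(1)={6}
  fail(12) 'bd': from fail(1)=0 chase 'd': 0 ⇒ 5;  out={7}∪out(5)={2,7}
  fail(3) 'bbb': from fail(2)=1 chase 'b': 1 ⇒ 2;  out=∅∪out(2)={0}
  fail(11) 'cba': from fail(10)=1 chase 'a': 1→0 ⇒ 7;  out={5}∪out(7)={5}
  fail(4) 'bbbd': from fail(3)=2 chase 'd': 2→1 ⇒ 12;  out={1}∪out(12)={1,2,7}

Scan:
[0] read 'b'  n0⇒n1
[1] read 'b'  n1⇒n2  emit P0@[0:1]
[2] read 'b'  n2⇒n3  emit P0@[1:2]
[3] read 'd'  n3⇒n4  emit P1@[0:3],P2@[3:3],P7@[2:3]
[4] read 'b'  n4⇒n1 (via fail)
[5] read 'b'  n1⇒n2  emit P0@[4:5]
[6] read 'b'  n2⇒n3  emit P0@[5:6]
[7] read 'd'  n3⇒n4  emit P1@[4:7],P2@[7:7],P7@[6:7]
[8] read 'c'  n4⇒n9 (via fail)
[9] read 'b'  n9⇒n10  emit P6@[8:9]
[10] read 'a'  n10⇒n11  emit P5@[8:10]
[11] read 'd'  n11⇒n5 (via fail)  emit P2@[11:11]
[12] read 'd'  n5⇒n5 (via fail)  emit P2@[12:12]
[13] read 'b'  n5⇒n1 (via fail)
[14] read 'c'  n1⇒n9 (via fail)
[15] read 'd'  n9⇒n5 (via fail)  emit P2@[15:15]
[16] read 'a'  n5⇒n6  emit P3@[15:16]
[17] read 'c'  n6⇒n9 (via fail)
[18] read 'b'  n9⇒n10  emit P6@[17:18]
[19] read 'b'  n10⇒n2 (via fail)  emit P0@[18:19]
[20] read 'b'  n2⇒n3  emit P0@[19:20]
[21] read 'd'  n3⇒n4  emit P1@[18:21],P2@[21:21],P7@[20:21]
[22] read 'a'  n4⇒n6 (via fail)  emit P3@[21:22]
[23] read 'd'  n6⇒n5 (via fail)  emit P2@[23:23]
[24] read 'c'  n5⇒n9 (via fail)
[25] read 'b'  n9⇒n10  emit P6@[24:25]
[26] read 'a'  n10⇒n11  emit P5@[24:26]
[27] read 'b'  n11⇒n1 (via fail)
[28] read 'b'  n1⇒n2  emit P0@[27:28]
[29] read 'b'  n2⇒n3  emit P0@[28:29]
[30] read 'd'  n3⇒n4  emit P1@[27:30],P2@[30:30],P7@[29:30]
[31] read 'c'  n4⇒n9 (via fail)
[32] read 'b'  n9⇒n10  emit P6@[31:32]
[33] read 'b'  n10⇒n2 (via fail)  emit P0@[32:33]
[34] read 'c'  n2⇒n9 (via fail)
[35] read 'b'  n9⇒n10  emit P6@[34:35]
[36] read 'a'  n10⇒n11  emit P5@[34:36]
[37] read 'a'  n11⇒n8 (via fail)  emit P4@[36:37]
[38] read 'a'  n8⇒n8 (via fail)  emit P4@[37:38]
[39] read 'd'  n8⇒n5 (via fail)  emit P2@[39:39]
[40] read 'a'  n5⇒n6  emit P3@[39:40]
[41] read 'c'  n6⇒n9 (via fail)
[42] read 'b'  n9⇒n10  emit P6@[41:42]
[43] read 'a'  n10⇒n11  emit P5@[41:43]
[44] read 'c'  n11⇒n9 (via fail)
[45] read 'b'  n9⇒n10  emit P6@[44:45]
[46] read 'a'  n10⇒n11  emit P5@[44:46]
[47] read 'c'  n11⇒n9 (via fail)
[48] read 'c'  n9⇒n9 (via fail)
[49] read 'a'  n9⇒n7 (via fail)
[50] read 'a'  n7⇒n8  emit P4@[49:50]
[51] read 'b'  n8⇒n1 (via fail)
[52] read 'b'  n1⇒n2  emit P0@[51:52]
[53] read 'b'  n2⇒n3  emit P0@[52:53]
[54] read 'd'  n3⇒n4  emit P1@[51:54],P2@[54:54],P7@[53:54]
[55] read 'b'  n4⇒n1 (via fail)
[56] read 'a'  n1⇒n7 (via fail)
[57] read 'b'  n7⇒n1 (via fail)
[58] read 'a'  n1⇒n7 (via fail)
[59] read 'd'  n7⇒n5 (via fail)  emit P2@[59:59]
[60] read 'd'  n5⇒n5 (via fail)  emit P2@[60:60]
[61] read 'b'  n5⇒n1 (via fail)
[62] read 'd'  n1⇒n12  emit P2@[62:62],P7@[61:62]
[63] read 'b'  n12⇒n1 (via fail)
[64] read 'c'  n1⇒n9 (via fail)
[65] read 'b'  n9⇒n10  emit P6@[64:65]
[66] read 'a'  n10⇒n11  emit P5@[64:66]
[67] read 'b'  n11⇒n1 (via fail)
[68] read 'a'  n1⇒n7 (via fail)
[69] read 'b'  n7⇒n1 (via fail)
[70] read 'd'  n1⇒n12  emit P2@[70:70],P7@[69:70]
[71] read 'a'  n12⇒n6 (via fail)  emit P3@[70:71]

Matches: [[1,0],[2,0],[3,1],[3,2],[3,7],[5,0],[6,0],[7,1],[7,2],[7,7],[9,6],[10,5],[11,2],[12,2],[15,2],[16,3],[18,6],[19,0],[20,0],[21,1],[21,2],[21,7],[22,3],[23,2],[25,6],[26,5],[28,0],[29,0],[30,1],[30,2],[30,7],[32,6],[33,0],[35,6],[36,5],[37,4],[38,4],[39,2],[40,3],[42,6],[43,5],[45,6],[46,5],[50,4],[52,0],[53,0],[54,1],[54,2],[54,7],[59,2],[60,2],[62,2],[62,7],[65,6],[66,5],[70,2],[70,7],[71,3]]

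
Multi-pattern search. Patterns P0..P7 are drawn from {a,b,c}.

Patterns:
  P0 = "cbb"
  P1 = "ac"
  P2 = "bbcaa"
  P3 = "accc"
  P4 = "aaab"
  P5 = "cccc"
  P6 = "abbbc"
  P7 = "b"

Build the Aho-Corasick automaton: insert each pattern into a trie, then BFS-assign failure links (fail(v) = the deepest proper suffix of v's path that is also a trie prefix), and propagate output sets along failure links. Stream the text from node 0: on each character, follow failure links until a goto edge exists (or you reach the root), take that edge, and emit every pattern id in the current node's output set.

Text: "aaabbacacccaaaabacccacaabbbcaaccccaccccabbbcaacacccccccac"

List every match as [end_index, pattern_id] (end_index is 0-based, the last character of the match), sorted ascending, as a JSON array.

Construct AC machine:
Trie nodes:
  0='ε' goto a→4 b→6 c→1
  1='c' goto b→2 c→16
  2='cb' goto b→3
  3='cbb' goto ·  ←P0
  4='a' goto a→13 b→19 c→5
  5='ac' goto c→11  ←P1
  6='b' goto b→7  ←P7
  7='bb' goto c→8
  8='bbc' goto a→9
  9='bbca' goto a→10
  10='bbcaa' goto ·  ←P2
  11='acc' goto c→12
  12='accc' goto ·  ←P3
  13='aa' goto a→14
  14='aaa' goto b→15
  15='aaab' goto ·  ←P4
  16='cc' goto c→17
  17='ccc' goto c→18
  18='cccc' goto ·  ←P5
  19='ab' goto b→20
  20='abb' goto b→21
  21='abbb' goto c→22
  22='abbbc' goto ·  ←P6

BFS fail/out derivation:
  n1('c'): parent n0 fail=0; on 'c' 0 → fail=0;  out ∅∪∅=∅
  n4('a'): parent n0 fail=0; on 'a' 0 → fail=0;  out ∅∪∅=∅
  n6('b'): parent n0 fail=0; on 'b' 0 → fail=0;  out {7}∪∅={7}
  n2('cb'): parent n1 fail=0; on 'b' 0 → fail=6;  out ∅∪{7}={7}
  n5('ac'): parent n4 fail=0; on 'c' 0 → fail=1;  out {1}∪∅={1}
  n7('bb'): parent n6 fail=0; on 'b' 0 → fail=6;  out ∅∪{7}={7}
  n13('aa'): parent n4 fail=0; on 'a' 0 → fail=4;  out ∅∪∅=∅
  n16('cc'): parent n1 fail=0; on 'c' 0 → fail=1;  out ∅∪∅=∅
  n19('ab'): parent n4 fail=0; on 'b' 0 → fail=6;  out ∅∪{7}={7}
  n3('cbb'): parent n2 fail=6; on 'b' 6 → fail=7;  out {0}∪{7}={0,7}
  n8('bbc'): parent n7 fail=6; on 'c' 6→0 → fail=1;  out ∅∪∅=∅
  n11('acc'): parent n5 fail=1; on 'c' 1 → fail=16;  out ∅∪∅=∅
  n14('aaa'): parent n13 fail=4; on 'a' 4 → fail=13;  out ∅∪∅=∅
  n17('ccc'): parent n16 fail=1; on 'c' 1 → fail=16;  out ∅∪∅=∅
  n20('abb'): parent n19 fail=6; on 'b' 6 → fail=7;  out ∅∪{7}={7}
  n9('bbca'): parent n8 fail=1; on 'a' 1→0 → fail=4;  out ∅∪∅=∅
  n12('accc'): parent n11 fail=16; on 'c' 16 → fail=17;  out {3}∪∅={3}
  n15('aaab'): parent n14 fail=13; on 'b' 13→4 → fail=19;  out {4}∪{7}={4,7}
  n18('cccc'): parent n17 fail=16; on 'c' 16 → fail=17;  out {5}∪∅={5}
  n21('abbb'): parent n20 fail=7; on 'b' 7→6 → fail=7;  out ∅∪{7}={7}
  n10('bbcaa'): parent n9 fail=4; on 'a' 4 → fail=13;  out {2}∪∅={2}
  n22('abbbc'): parent n21 fail=7; on 'c' 7 → fail=8;  out {6}∪∅={6}

Run:
pos 0 'a': at 4
pos 1 'a': at 13
pos 2 'a': at 14
pos 3 'b': at 15  ** P4@[0:3],P7@[3:3]
pos 4 'b': at 20 (fail-walked)  ** P7@[4:4]
pos 5 'a': at 4 (fail-walked)
pos 6 'c': at 5  ** P1@[5:6]
pos 7 'a': at 4 (fail-walked)
pos 8 'c': at 5  ** P1@[7:8]
pos 9 'c': at 11
pos 10 'c': at 12  ** P3@[7:10]
pos 11 'a': at 4 (fail-walked)
pos 12 'a': at 13
pos 13 'a': at 14
pos 14 'a': at 14 (fail-walked)
pos 15 'b': at 15  ** P4@[12:15],P7@[15:15]
pos 16 'a': at 4 (fail-walked)
pos 17 'c': at 5  ** P1@[16:17]
pos 18 'c': at 11
pos 19 'c': at 12  ** P3@[16:19]
pos 20 'a': at 4 (fail-walked)
pos 21 'c': at 5  ** P1@[20:21]
pos 22 'a': at 4 (fail-walked)
pos 23 'a': at 13
pos 24 'b': at 19 (fail-walked)  ** P7@[24:24]
pos 25 'b': at 20  ** P7@[25:25]
pos 26 'b': at 21  ** P7@[26:26]
pos 27 'c': at 22  ** P6@[23:27]
pos 28 'a': at 9 (fail-walked)
pos 29 'a': at 10  ** P2@[25:29]
pos 30 'c': at 5 (fail-walked)  ** P1@[29:30]
pos 31 'c': at 11
pos 32 'c': at 12  ** P3@[29:32]
pos 33 'c': at 18 (fail-walked)  ** P5@[30:33]
pos 34 'a': at 4 (fail-walked)
pos 35 'c': at 5  ** P1@[34:35]
pos 36 'c': at 11
pos 37 'c': at 12  ** P3@[34:37]
pos 38 'c': at 18 (fail-walked)  ** P5@[35:38]
pos 39 'a': at 4 (fail-walked)
pos 40 'b': at 19  ** P7@[40:40]
pos 41 'b': at 20  ** P7@[41:41]
pos 42 'b': at 21  ** P7@[42:42]
pos 43 'c': at 22  ** P6@[39:43]
pos 44 'a': at 9 (fail-walked)
pos 45 'a': at 10  ** P2@[41:45]
pos 46 'c': at 5 (fail-walked)  ** P1@[45:46]
pos 47 'a': at 4 (fail-walked)
pos 48 'c': at 5  ** P1@[47:48]
pos 49 'c': at 11
pos 50 'c': at 12  ** P3@[47:50]
pos 51 'c': at 18 (fail-walked)  ** P5@[48:51]
pos 52 'c': at 18 (fail-walked)  ** P5@[49:52]
pos 53 'c': at 18 (fail-walked)  ** P5@[50:53]
pos 54 'c': at 18 (fail-walked)  ** P5@[51:54]
pos 55 'a': at 4 (fail-walked)
pos 56 'c': at 5  ** P1@[55:56]

All matches (sorted): [[3,4],[3,7],[4,7],[6,1],[8,1],[10,3],[15,4],[15,7],[17,1],[19,3],[21,1],[24,7],[25,7],[26,7],[27,6],[29,2],[30,1],[32,3],[33,5],[35,1],[37,3],[38,5],[40,7],[41,7],[42,7],[43,6],[45,2],[46,1],[48,1],[50,3],[51,5],[52,5],[53,5],[54,5],[56,1]]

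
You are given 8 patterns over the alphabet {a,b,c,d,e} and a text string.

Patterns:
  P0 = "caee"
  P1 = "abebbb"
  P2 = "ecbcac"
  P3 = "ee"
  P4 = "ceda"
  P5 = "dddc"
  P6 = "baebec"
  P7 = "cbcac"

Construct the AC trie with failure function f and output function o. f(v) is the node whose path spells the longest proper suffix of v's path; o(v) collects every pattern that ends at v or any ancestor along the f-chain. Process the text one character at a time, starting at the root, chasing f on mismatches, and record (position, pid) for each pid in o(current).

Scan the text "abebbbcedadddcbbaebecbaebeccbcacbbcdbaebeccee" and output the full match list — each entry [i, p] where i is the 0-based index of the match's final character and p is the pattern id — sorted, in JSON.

Build automaton:
Trie (insert patterns):
  n0 'ε': a→5 b→25 c→1 d→21 e→11
  n1 'c': a→2 b→31 e→18
  n2 'ca': e→3
  n3 'cae': e→4
  n4 'caee': ·  [P0 ends]
  n5 'a': b→6
  n6 'ab': e→7
  n7 'abe': b→8
  n8 'abeb': b→9
  n9 'abebb': b→10
  n10 'abebbb': ·  [P1 ends]
  n11 'e': c→12 e→17
  n12 'ec': b→13
  n13 'ecb': c→14
  n14 'ecbc': a→15
  n15 'ecbca': c→16
  n16 'ecbcac': ·  [P2 ends]
  n17 'ee': ·  [P3 ends]
  n18 'ce': d→19
  n19 'ced': a→20
  n20 'ceda': ·  [P4 ends]
  n21 'd': d→22
  n22 'dd': d→23
  n23 'ddd': c→24
  n24 'dddc': ·  [P5 ends]
  n25 'b': a→26
  n26 'ba': e→27
  n27 'bae': b→28
  n28 'baeb': e→29
  n29 'baebe': c→30
  n30 'baebec': ·  [P6 ends]
  n31 'cb': c→32
  n32 'cbc': a→33
  n33 'cbca': c→34
  n34 'cbcac': ·  [P7 ends]

BFS fail/out derivation:
  n1('c'): parent n0 fail=0; on 'c' 0 → fail=0;  out ∅∪∅=∅
  n5('a'): parent n0 fail=0; on 'a' 0 → fail=0;  out ∅∪∅=∅
  n11('e'): parent n0 fail=0; on 'e' 0 → fail=0;  out ∅∪∅=∅
  n21('d'): parent n0 fail=0; on 'd' 0 → fail=0;  out ∅∪∅=∅
  n25('b'): parent n0 fail=0; on 'b' 0 → fail=0;  out ∅∪∅=∅
  n2('ca'): parent n1 fail=0; on 'a' 0 → fail=5;  out ∅∪∅=∅
  n6('ab'): parent n5 fail=0; on 'b' 0 → fail=25;  out ∅∪∅=∅
  n12('ec'): parent n11 fail=0; on 'c' 0 → fail=1;  out ∅∪∅=∅
  n17('ee'): parent n11 fail=0; on 'e' 0 → fail=11;  out {3}∪∅={3}
  n18('ce'): parent n1 fail=0; on 'e' 0 → fail=11;  out ∅∪∅=∅
  n22('dd'): parent n21 fail=0; on 'd' 0 → fail=21;  out ∅∪∅=∅
  n26('ba'): parent n25 fail=0; on 'a' 0 → fail=5;  out ∅∪∅=∅
  n31('cb'): parent n1 fail=0; on 'b' 0 → fail=25;  out ∅∪∅=∅
  n3('cae'): parent n2 fail=5; on 'e' 5→0 → fail=11;  out ∅∪∅=∅
  n7('abe'): parent n6 fail=25; on 'e' 25→0 → fail=11;  out ∅∪∅=∅
  n13('ecb'): parent n12 fail=1; on 'b' 1 → fail=31;  out ∅∪∅=∅
  n19('ced'): parent n18 fail=11; on 'd' 11→0 → fail=21;  out ∅∪∅=∅
  n23('ddd'): parent n22 fail=21; on 'd' 21 → fail=22;  out ∅∪∅=∅
  n27('bae'): parent n26 fail=5; on 'e' 5→0 → fail=11;  out ∅∪∅=∅
  n32('cbc'): parent n31 fail=25; on 'c' 25→0 → fail=1;  out ∅∪∅=∅
  n4('caee'): parent n3 fail=11; on 'e' 11 → fail=17;  out {0}∪{3}={0,3}
  n8('abeb'): parent n7 fail=11; on 'b' 11→0 → fail=25;  out ∅∪∅=∅
  n14('ecbc'): parent n13 fail=31; on 'c' 31 → fail=32;  out ∅∪∅=∅
  n20('ceda'): parent n19 fail=21; on 'a' 21→0 → fail=5;  out {4}∪∅={4}
  n24('dddc'): parent n23 fail=22; on 'c' 22→21→0 → fail=1;  out {5}∪∅={5}
  n28('baeb'): parent n27 fail=11; on 'b' 11→0 → fail=25;  out ∅∪∅=∅
  n33('cbca'): parent n32 fail=1; on 'a' 1 → fail=2;  out ∅∪∅=∅
  n9('abebb'): parent n8 fail=25; on 'b' 25→0 → fail=25;  out ∅∪∅=∅
  n15('ecbca'): parent n14 fail=32; on 'a' 32 → fail=33;  out ∅∪∅=∅
  n29('baebe'): parent n28 fail=25; on 'e' 25→0 → fail=11;  out ∅∪∅=∅
  n34('cbcac'): parent n33 fail=2; on 'c' 2→5→0 → fail=1;  out {7}∪∅={7}
  n10('abebbb'): parent n9 fail=25; on 'b' 25→0 → fail=25;  out {1}∪∅={1}
  n16('ecbcac'): parent n15 fail=33; on 'c' 33 → fail=34;  out {2}∪{7}={2,7}
  n30('baebec'): parent n29 fail=11; on 'c' 11 → fail=12;  out {6}∪∅={6}

Scan:
i=0 'a': node 0→5
i=1 'b': node 5→6
i=2 'e': node 6→7
i=3 'b': node 7→8
i=4 'b': node 8→9
i=5 'b': node 9→10  → match P1@[0:5]
i=6 'c': node 10→1 (via fail)
i=7 'e': node 1→18
i=8 'd': node 18→19
i=9 'a': node 19→20  → match P4@[6:9]
i=10 'd': node 20→21 (via fail)
i=11 'd': node 21→22
i=12 'd': node 22→23
i=13 'c': node 23→24  → match P5@[10:13]
i=14 'b': node 24→31 (via fail)
i=15 'b': node 31→25 (via fail)
i=16 'a': node 25→26
i=17 'e': node 26→27
i=18 'b': node 27→28
i=19 'e': node 28→29
i=20 'c': node 29→30  → match P6@[15:20]
i=21 'b': node 30→13 (via fail)
i=22 'a': node 13→26 (via fail)
i=23 'e': node 26→27
i=24 'b': node 27→28
i=25 'e': node 28→29
i=26 'c': node 29→30  → match P6@[21:26]
i=27 'c': node 30→1 (via fail)
i=28 'b': node 1→31
i=29 'c': node 31→32
i=30 'a': node 32→33
i=31 'c': node 33→34  → match P7@[27:31]
i=32 'b': node 34→31 (via fail)
i=33 'b': node 31→25 (via fail)
i=34 'c': node 25→1 (via fail)
i=35 'd': node 1→21 (via fail)
i=36 'b': node 21→25 (via fail)
i=37 'a': node 25→26
i=38 'e': node 26→27
i=39 'b': node 27→28
i=40 'e': node 28→29
i=41 'c': node 29→30  → match P6@[36:41]
i=42 'c': node 30→1 (via fail)
i=43 'e': node 1→18
i=44 'e': node 18→17 (via fail)  → match P3@[43:44]

All matches (sorted): [[5,1],[9,4],[13,5],[20,6],[26,6],[31,7],[41,6],[44,3]]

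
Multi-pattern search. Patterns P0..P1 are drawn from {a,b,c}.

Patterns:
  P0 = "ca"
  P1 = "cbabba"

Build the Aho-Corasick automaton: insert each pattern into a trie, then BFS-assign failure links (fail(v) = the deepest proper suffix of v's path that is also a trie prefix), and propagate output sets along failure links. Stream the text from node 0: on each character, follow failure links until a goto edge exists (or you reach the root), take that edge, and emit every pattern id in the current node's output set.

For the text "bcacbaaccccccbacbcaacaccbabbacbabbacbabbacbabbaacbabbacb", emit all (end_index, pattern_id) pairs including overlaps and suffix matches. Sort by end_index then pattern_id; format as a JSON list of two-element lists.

Build:
Trie nodes:
  n0 'ε': c→1
  n1 'c': a→2 b→3
  n2 'ca': ·  ←P0
  n3 'cb': a→4
  n4 'cba': b→5
  n5 'cbab': b→6
  n6 'cbabb': a→7
  n7 'cbabba': ·  ←P1

Failure links (BFS by depth):
  n1('c'): parent n0 fail=0; on 'c' 0 → fail=0;  out ∅∪∅=∅
  n2('ca'): parent n1 fail=0; on 'a' 0 → fail=0;  out {0}∪∅={0}
  n3('cb'): parent n1 fail=0; on 'b' 0 → fail=0;  out ∅∪∅=∅
  n4('cba'): parent n3 fail=0; on 'a' 0 → fail=0;  out ∅∪∅=∅
  n5('cbab'): parent n4 fail=0; on 'b' 0 → fail=0;  out ∅∪∅=∅
  n6('cbabb'): parent n5 fail=0; on 'b' 0 → fail=0;  out ∅∪∅=∅
  n7('cbabba'): parent n6 fail=0; on 'a' 0 → fail=0;  out {1}∪∅={1}

Scan:
i=0 'b': node 0→0
i=1 'c': node 0→1
i=2 'a': node 1→2  emit P0@[1:2]
i=3 'c': node 2→1 ·f
i=4 'b': node 1→3
i=5 'a': node 3→4
i=6 'a': node 4→0 ·f
i=7 'c': node 0→1
i=8 'c': node 1→1 ·f
i=9 'c': node 1→1 ·f
i=10 'c': node 1→1 ·f
i=11 'c': node 1→1 ·f
i=12 'c': node 1→1 ·f
i=13 'b': node 1→3
i=14 'a': node 3→4
i=15 'c': node 4→1 ·f
i=16 'b': node 1→3
i=17 'c': node 3→1 ·f
i=18 'a': node 1→2  emit P0@[17:18]
i=19 'a': node 2→0 ·f
i=20 'c': node 0→1
i=21 'a': node 1→2  emit P0@[20:21]
i=22 'c': node 2→1 ·f
i=23 'c': node 1→1 ·f
i=24 'b': node 1→3
i=25 'a': node 3→4
i=26 'b': node 4→5
i=27 'b': node 5→6
i=28 'a': node 6→7  emit P1@[23:28]
i=29 'c': node 7→1 ·f
i=30 'b': node 1→3
i=31 'a': node 3→4
i=32 'b': node 4→5
i=33 'b': node 5→6
i=34 'a': node 6→7  emit P1@[29:34]
i=35 'c': node 7→1 ·f
i=36 'b': node 1→3
i=37 'a': node 3→4
i=38 'b': node 4→5
i=39 'b': node 5→6
i=40 'a': node 6→7  emit P1@[35:40]
i=41 'c': node 7→1 ·f
i=42 'b': node 1→3
i=43 'a': node 3→4
i=44 'b': node 4→5
i=45 'b': node 5→6
i=46 'a': node 6→7  emit P1@[41:46]
i=47 'a': node 7→0 ·f
i=48 'c': node 0→1
i=49 'b': node 1→3
i=50 'a': node 3→4
i=51 'b': node 4→5
i=52 'b': node 5→6
i=53 'a': node 6→7  emit P1@[48:53]
i=54 'c': node 7→1 ·f
i=55 'b': node 1→3

Result: [[2,0],[18,0],[21,0],[28,1],[34,1],[40,1],[46,1],[53,1]]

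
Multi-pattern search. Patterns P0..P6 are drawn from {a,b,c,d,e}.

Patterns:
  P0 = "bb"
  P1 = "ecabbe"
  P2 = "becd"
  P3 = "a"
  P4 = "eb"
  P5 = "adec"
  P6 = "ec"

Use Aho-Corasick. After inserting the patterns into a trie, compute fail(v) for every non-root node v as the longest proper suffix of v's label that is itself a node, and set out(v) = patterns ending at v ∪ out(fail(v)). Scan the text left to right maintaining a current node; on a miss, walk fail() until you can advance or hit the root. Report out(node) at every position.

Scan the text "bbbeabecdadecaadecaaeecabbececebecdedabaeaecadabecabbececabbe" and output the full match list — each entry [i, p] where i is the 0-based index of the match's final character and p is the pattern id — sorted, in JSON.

Build:
Trie (insert patterns):
  n0 'ε': a→12 b→1 e→3
  n1 'b': b→2 e→9
  n2 'bb': ·  [P0 ends]
  n3 'e': b→13 c→4
  n4 'ec': a→5  [P6 ends]
  n5 'eca': b→6
  n6 'ecab': b→7
  n7 'ecabb': e→8
  n8 'ecabbe': ·  [P1 ends]
  n9 'be': c→10
  n10 'bec': d→11
  n11 'becd': ·  [P2 ends]
  n12 'a': d→14  [P3 ends]
  n13 'eb': ·  [P4 ends]
  n14 'ad': e→15
  n15 'ade': c→16
  n16 'adec': ·  [P5 ends]

BFS fail/out derivation:
  fail(1) 'b': from fail(0)=0 chase 'b': 0 ⇒ 0;  out=∅∪out(0)=∅
  fail(3) 'e': from fail(0)=0 chase 'e': 0 ⇒ 0;  out=∅∪out(0)=∅
  fail(12) 'a': from fail(0)=0 chase 'a': 0 ⇒ 0;  out={3}∪out(0)={3}
  fail(2) 'bb': from fail(1)=0 chase 'b': 0 ⇒ 1;  out={0}∪out(1)={0}
  fail(4) 'ec': from fail(3)=0 chase 'c': 0 ⇒ 0;  out={6}∪out(0)={6}
  fail(9) 'be': from fail(1)=0 chase 'e': 0 ⇒ 3;  out=∅∪out(3)=∅
  fail(13) 'eb': from fail(3)=0 chase 'b': 0 ⇒ 1;  out={4}∪out(1)={4}
  fail(14) 'ad': from fail(12)=0 chase 'd': 0 ⇒ 0;  out=∅∪out(0)=∅
  fail(5) 'eca': from fail(4)=0 chase 'a': 0 ⇒ 12;  out=∅∪out(12)={3}
  fail(10) 'bec': from fail(9)=3 chase 'c': 3 ⇒ 4;  out=∅∪out(4)={6}
  fail(15) 'ade': from fail(14)=0 chase 'e': 0 ⇒ 3;  out=∅∪out(3)=∅
  fail(6) 'ecab': from fail(5)=12 chase 'b': 12→0 ⇒ 1;  out=∅∪out(1)=∅
  fail(11) 'becd': from fail(10)=4 chase 'd': 4→0 ⇒ 0;  out={2}∪out(0)={2}
  fail(16) 'adec': from fail(15)=3 chase 'c': 3 ⇒ 4;  out={5}∪out(4)={5,6}
  fail(7) 'ecabb': from fail(6)=1 chase 'b': 1 ⇒ 2;  out=∅∪out(2)={0}
  fail(8) 'ecabbe': from fail(7)=2 chase 'e': 2→1 ⇒ 9;  out={1}∪out(9)={1}

Scan:
[0] read 'b'  n0⇒n1
[1] read 'b'  n1⇒n2  emit P0@[0:1]
[2] read 'b'  n2⇒n2 (fail-walked)  emit P0@[1:2]
[3] read 'e'  n2⇒n9 (fail-walked)
[4] read 'a'  n9⇒n12 (fail-walked)  emit P3@[4:4]
[5] read 'b'  n12⇒n1 (fail-walked)
[6] read 'e'  n1⇒n9
[7] read 'c'  n9⇒n10  emit P6@[6:7]
[8] read 'd'  n10⇒n11  emit P2@[5:8]
[9] read 'a'  n11⇒n12 (fail-walked)  emit P3@[9:9]
[10] read 'd'  n12⇒n14
[11] read 'e'  n14⇒n15
[12] read 'c'  n15⇒n16  emit P5@[9:12],P6@[11:12]
[13] read 'a'  n16⇒n5 (fail-walked)  emit P3@[13:13]
[14] read 'a'  n5⇒n12 (fail-walked)  emit P3@[14:14]
[15] read 'd'  n12⇒n14
[16] read 'e'  n14⇒n15
[17] read 'c'  n15⇒n16  emit P5@[14:17],P6@[16:17]
[18] read 'a'  n16⇒n5 (fail-walked)  emit P3@[18:18]
[19] read 'a'  n5⇒n12 (fail-walked)  emit P3@[19:19]
[20] read 'e'  n12⇒n3 (fail-walked)
[21] read 'e'  n3⇒n3 (fail-walked)
[22] read 'c'  n3⇒n4  emit P6@[21:22]
[23] read 'a'  n4⇒n5  emit P3@[23:23]
[24] read 'b'  n5⇒n6
[25] read 'b'  n6⇒n7  emit P0@[24:25]
[26] read 'e'  n7⇒n8  emit P1@[21:26]
[27] read 'c'  n8⇒n10 (fail-walked)  emit P6@[26:27]
[28] read 'e'  n10⇒n3 (fail-walked)
[29] read 'c'  n3⇒n4  emit P6@[28:29]
[30] read 'e'  n4⇒n3 (fail-walked)
[31] read 'b'  n3⇒n13  emit P4@[30:31]
[32] read 'e'  n13⇒n9 (fail-walked)
[33] read 'c'  n9⇒n10  emit P6@[32:33]
[34] read 'd'  n10⇒n11  emit P2@[31:34]
[35] read 'e'  n11⇒n3 (fail-walked)
[36] read 'd'  n3⇒n0 (fail-walked)
[37] read 'a'  n0⇒n12  emit P3@[37:37]
[38] read 'b'  n12⇒n1 (fail-walked)
[39] read 'a'  n1⇒n12 (fail-walked)  emit P3@[39:39]
[40] read 'e'  n12⇒n3 (fail-walked)
[41] read 'a'  n3⇒n12 (fail-walked)  emit P3@[41:41]
[42] read 'e'  n12⇒n3 (fail-walked)
[43] read 'c'  n3⇒n4  emit P6@[42:43]
[44] read 'a'  n4⇒n5  emit P3@[44:44]
[45] read 'd'  n5⇒n14 (fail-walked)
[46] read 'a'  n14⇒n12 (fail-walked)  emit P3@[46:46]
[47] read 'b'  n12⇒n1 (fail-walked)
[48] read 'e'  n1⇒n9
[49] read 'c'  n9⇒n10  emit P6@[48:49]
[50] read 'a'  n10⇒n5 (fail-walked)  emit P3@[50:50]
[51] read 'b'  n5⇒n6
[52] read 'b'  n6⇒n7  emit P0@[51:52]
[53] read 'e'  n7⇒n8  emit P1@[48:53]
[54] read 'c'  n8⇒n10 (fail-walked)  emit P6@[53:54]
[55] read 'e'  n10⇒n3 (fail-walked)
[56] read 'c'  n3⇒n4  emit P6@[55:56]
[57] read 'a'  n4⇒n5  emit P3@[57:57]
[58] read 'b'  n5⇒n6
[59] read 'b'  n6⇒n7  emit P0@[58:59]
[60] read 'e'  n7⇒n8  emit P1@[55:60]

Matches: [[1,0],[2,0],[4,3],[7,6],[8,2],[9,3],[12,5],[12,6],[13,3],[14,3],[17,5],[17,6],[18,3],[19,3],[22,6],[23,3],[25,0],[26,1],[27,6],[29,6],[31,4],[33,6],[34,2],[37,3],[39,3],[41,3],[43,6],[44,3],[46,3],[49,6],[50,3],[52,0],[53,1],[54,6],[56,6],[57,3],[59,0],[60,1]]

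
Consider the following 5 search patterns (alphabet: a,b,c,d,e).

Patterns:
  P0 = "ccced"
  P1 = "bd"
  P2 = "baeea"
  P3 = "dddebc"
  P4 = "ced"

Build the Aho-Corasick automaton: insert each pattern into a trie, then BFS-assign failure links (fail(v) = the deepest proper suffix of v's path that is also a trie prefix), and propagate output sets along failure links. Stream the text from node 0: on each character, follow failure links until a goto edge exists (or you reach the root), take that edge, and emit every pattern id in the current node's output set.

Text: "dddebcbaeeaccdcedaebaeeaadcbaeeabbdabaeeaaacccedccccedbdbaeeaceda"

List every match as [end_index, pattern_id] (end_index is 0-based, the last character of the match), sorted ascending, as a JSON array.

Construct AC machine:
Trie (insert patterns):
  n0 'ε': b→6 c→1 d→12
  n1 'c': c→2 e→18
  n2 'cc': c→3
  n3 'ccc': e→4
  n4 'ccce': d→5
  n5 'ccced': ·  ←P0
  n6 'b': a→8 d→7
  n7 'bd': ·  ←P1
  n8 'ba': e→9
  n9 'bae': e→10
  n10 'baee': a→11
  n11 'baeea': ·  ←P2
  n12 'd': d→13
  n13 'dd': d→14
  n14 'ddd': e→15
  n15 'ddde': b→16
  n16 'dddeb': c→17
  n17 'dddebc': ·  ←P3
  n18 'ce': d→19
  n19 'ced': ·  ←P4

Failure links (BFS by depth):
  fail(1) 'c': from fail(0)=0 chase 'c': 0 ⇒ 0;  out=∅∪out(0)=∅
  fail(6) 'b': from fail(0)=0 chase 'b': 0 ⇒ 0;  out=∅∪out(0)=∅
  fail(12) 'd': from fail(0)=0 chase 'd': 0 ⇒ 0;  out=∅∪out(0)=∅
  fail(2) 'cc': from fail(1)=0 chase 'c': 0 ⇒ 1;  out=∅∪out(1)=∅
  fail(7) 'bd': from fail(6)=0 chase 'd': 0 ⇒ 12;  out={1}∪out(12)={1}
  fail(8) 'ba': from fail(6)=0 chase 'a': 0 ⇒ 0;  out=∅∪out(0)=∅
  fail(13) 'dd': from fail(12)=0 chase 'd': 0 ⇒ 12;  out=∅∪out(12)=∅
  fail(18) 'ce': from fail(1)=0 chase 'e': 0 ⇒ 0;  out=∅∪out(0)=∅
  fail(3) 'ccc': from fail(2)=1 chase 'c': 1 ⇒ 2;  out=∅∪out(2)=∅
  fail(9) 'bae': from fail(8)=0 chase 'e': 0 ⇒ 0;  out=∅∪out(0)=∅
  fail(14) 'ddd': from fail(13)=12 chase 'd': 12 ⇒ 13;  out=∅∪out(13)=∅
  fail(19) 'ced': from fail(18)=0 chase 'd': 0 ⇒ 12;  out={4}∪out(12)={4}
  fail(4) 'ccce': from fail(3)=2 chase 'e': 2→1 ⇒ 18;  out=∅∪out(18)=∅
  fail(10) 'baee': from fail(9)=0 chase 'e': 0 ⇒ 0;  out=∅∪out(0)=∅
  fail(15) 'ddde': from fail(14)=13 chase 'e': 13→12→0 ⇒ 0;  out=∅∪out(0)=∅
  fail(5) 'ccced': from fail(4)=18 chase 'd': 18 ⇒ 19;  out={0}∪out(19)={0,4}
  fail(11) 'baeea': from fail(10)=0 chase 'a': 0 ⇒ 0;  out={2}∪out(0)={2}
  fail(16) 'dddeb': from fail(15)=0 chase 'b': 0 ⇒ 6;  out=∅∪out(6)=∅
  fail(17) 'dddebc': from fail(16)=6 chase 'c': 6→0 ⇒ 1;  out={3}∪out(1)={3}

Scan:
i=0 'd': node 0→12
i=1 'd': node 12→13
i=2 'd': node 13→14
i=3 'e': node 14→15
i=4 'b': node 15→16
i=5 'c': node 16→17  → match P3@[0:5]
i=6 'b': node 17→6 (via fail)
i=7 'a': node 6→8
i=8 'e': node 8→9
i=9 'e': node 9→10
i=10 'a': node 10→11  → match P2@[6:10]
i=11 'c': node 11→1 (via fail)
i=12 'c': node 1→2
i=13 'd': node 2→12 (via fail)
i=14 'c': node 12→1 (via fail)
i=15 'e': node 1→18
i=16 'd': node 18→19  → match P4@[14:16]
i=17 'a': node 19→0 (via fail)
i=18 'e': node 0→0
i=19 'b': node 0→6
i=20 'a': node 6→8
i=21 'e': node 8→9
i=22 'e': node 9→10
i=23 'a': node 10→11  → match P2@[19:23]
i=24 'a': node 11→0 (via fail)
i=25 'd': node 0→12
i=26 'c': node 12→1 (via fail)
i=27 'b': node 1→6 (via fail)
i=28 'a': node 6→8
i=29 'e': node 8→9
i=30 'e': node 9→10
i=31 'a': node 10→11  → match P2@[27:31]
i=32 'b': node 11→6 (via fail)
i=33 'b': node 6→6 (via fail)
i=34 'd': node 6→7  → match P1@[33:34]
i=35 'a': node 7→0 (via fail)
i=36 'b': node 0→6
i=37 'a': node 6→8
i=38 'e': node 8→9
i=39 'e': node 9→10
i=40 'a': node 10→11  → match P2@[36:40]
i=41 'a': node 11→0 (via fail)
i=42 'a': node 0→0
i=43 'c': node 0→1
i=44 'c': node 1→2
i=45 'c': node 2→3
i=46 'e': node 3→4
i=47 'd': node 4→5  → match P0@[43:47],P4@[45:47]
i=48 'c': node 5→1 (via fail)
i=49 'c': node 1→2
i=50 'c': node 2→3
i=51 'c': node 3→3 (via fail)
i=52 'e': node 3→4
i=53 'd': node 4→5  → match P0@[49:53],P4@[51:53]
i=54 'b': node 5→6 (via fail)
i=55 'd': node 6→7  → match P1@[54:55]
i=56 'b': node 7→6 (via fail)
i=57 'a': node 6→8
i=58 'e': node 8→9
i=59 'e': node 9→10
i=60 'a': node 10→11  → match P2@[56:60]
i=61 'c': node 11→1 (via fail)
i=62 'e': node 1→18
i=63 'd': node 18→19  → match P4@[61:63]
i=64 'a': node 19→0 (via fail)

All matches (sorted): [[5,3],[10,2],[16,4],[23,2],[31,2],[34,1],[40,2],[47,0],[47,4],[53,0],[53,4],[55,1],[60,2],[63,4]]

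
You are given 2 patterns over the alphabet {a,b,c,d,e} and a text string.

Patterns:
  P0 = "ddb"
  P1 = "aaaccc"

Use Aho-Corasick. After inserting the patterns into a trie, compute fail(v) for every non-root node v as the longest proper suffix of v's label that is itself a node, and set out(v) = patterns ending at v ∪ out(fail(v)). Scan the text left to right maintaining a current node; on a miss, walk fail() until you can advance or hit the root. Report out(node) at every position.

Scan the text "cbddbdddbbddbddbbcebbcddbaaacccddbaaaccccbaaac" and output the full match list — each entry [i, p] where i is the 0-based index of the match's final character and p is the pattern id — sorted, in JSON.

Build:
Trie nodes:
  n0 'ε': a→4 d→1
  n1 'd': d→2
  n2 'dd': b→3
  n3 'ddb': ·  [P0 ends]
  n4 'a': a→5
  n5 'aa': a→6
  n6 'aaa': c→7
  n7 'aaac': c→8
  n8 'aaacc': c→9
  n9 'aaaccc': ·  [P1 ends]

Failure links (BFS by depth):
  fail(1) 'd': from fail(0)=0 chase 'd': 0 ⇒ 0;  out=∅∪out(0)=∅
  fail(4) 'a': from fail(0)=0 chase 'a': 0 ⇒ 0;  out=∅∪out(0)=∅
  fail(2) 'dd': from fail(1)=0 chase 'd': 0 ⇒ 1;  out=∅∪out(1)=∅
  fail(5) 'aa': from fail(4)=0 chase 'a': 0 ⇒ 4;  out=∅∪out(4)=∅
  fail(3) 'ddb': from fail(2)=1 chase 'b': 1→0 ⇒ 0;  out={0}∪out(0)={0}
  fail(6) 'aaa': from fail(5)=4 chase 'a': 4 ⇒ 5;  out=∅∪out(5)=∅
  fail(7) 'aaac': from fail(6)=5 chase 'c': 5→4→0 ⇒ 0;  out=∅∪out(0)=∅
  fail(8) 'aaacc': from fail(7)=0 chase 'c': 0 ⇒ 0;  out=∅∪out(0)=∅
  fail(9) 'aaaccc': from fail(8)=0 chase 'c': 0 ⇒ 0;  out={1}∪out(0)={1}

Scan:
pos 0 'c': at 0
pos 1 'b': at 0
pos 2 'd': at 1
pos 3 'd': at 2
pos 4 'b': at 3  emit P0@[2:4]
pos 5 'd': at 1 (fail-walked)
pos 6 'd': at 2
pos 7 'd': at 2 (fail-walked)
pos 8 'b': at 3  emit P0@[6:8]
pos 9 'b': at 0 (fail-walked)
pos 10 'd': at 1
pos 11 'd': at 2
pos 12 'b': at 3  emit P0@[10:12]
pos 13 'd': at 1 (fail-walked)
pos 14 'd': at 2
pos 15 'b': at 3  emit P0@[13:15]
pos 16 'b': at 0 (fail-walked)
pos 17 'c': at 0
pos 18 'e': at 0
pos 19 'b': at 0
pos 20 'b': at 0
pos 21 'c': at 0
pos 22 'd': at 1
pos 23 'd': at 2
pos 24 'b': at 3  emit P0@[22:24]
pos 25 'a': at 4 (fail-walked)
pos 26 'a': at 5
pos 27 'a': at 6
pos 28 'c': at 7
pos 29 'c': at 8
pos 30 'c': at 9  emit P1@[25:30]
pos 31 'd': at 1 (fail-walked)
pos 32 'd': at 2
pos 33 'b': at 3  emit P0@[31:33]
pos 34 'a': at 4 (fail-walked)
pos 35 'a': at 5
pos 36 'a': at 6
pos 37 'c': at 7
pos 38 'c': at 8
pos 39 'c': at 9  emit P1@[34:39]
pos 40 'c': at 0 (fail-walked)
pos 41 'b': at 0
pos 42 'a': at 4
pos 43 'a': at 5
pos 44 'a': at 6
pos 45 'c': at 7

All matches (sorted): [[4,0],[8,0],[12,0],[15,0],[24,0],[30,1],[33,0],[39,1]]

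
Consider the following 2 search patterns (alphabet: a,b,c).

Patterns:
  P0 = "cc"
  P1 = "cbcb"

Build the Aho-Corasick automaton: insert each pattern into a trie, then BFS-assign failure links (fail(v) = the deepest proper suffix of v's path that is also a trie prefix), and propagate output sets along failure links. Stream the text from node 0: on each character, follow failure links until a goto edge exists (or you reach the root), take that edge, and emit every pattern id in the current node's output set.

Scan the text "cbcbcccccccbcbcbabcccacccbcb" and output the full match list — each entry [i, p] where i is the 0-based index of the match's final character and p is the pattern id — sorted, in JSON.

Build:
Trie nodes:
  0='ε' goto c→1
  1='c' goto b→3 c→2
  2='cc' goto ·  ←P0
  3='cb' goto c→4
  4='cbc' goto b→5
  5='cbcb' goto ·  ←P1

Failure links (BFS by depth):
  n1('c'): parent n0 fail=0; on 'c' 0 → fail=0;  out ∅∪∅=∅
  n2('cc'): parent n1 fail=0; on 'c' 0 → fail=1;  out {0}∪∅={0}
  n3('cb'): parent n1 fail=0; on 'b' 0 → fail=0;  out ∅∪∅=∅
  n4('cbc'): parent n3 fail=0; on 'c' 0 → fail=1;  out ∅∪∅=∅
  n5('cbcb'): parent n4 fail=1; on 'b' 1 → fail=3;  out {1}∪∅={1}

Scan:
i=0 'c': node 0→1
i=1 'b': node 1→3
i=2 'c': node 3→4
i=3 'b': node 4→5  emit P1@[0:3]
i=4 'c': node 5→4 (fail-walked)
i=5 'c': node 4→2 (fail-walked)  emit P0@[4:5]
i=6 'c': node 2→2 (fail-walked)  emit P0@[5:6]
i=7 'c': node 2→2 (fail-walked)  emit P0@[6:7]
i=8 'c': node 2→2 (fail-walked)  emit P0@[7:8]
i=9 'c': node 2→2 (fail-walked)  emit P0@[8:9]
i=10 'c': node 2→2 (fail-walked)  emit P0@[9:10]
i=11 'b': node 2→3 (fail-walked)
i=12 'c': node 3→4
i=13 'b': node 4→5  emit P1@[10:13]
i=14 'c': node 5→4 (fail-walked)
i=15 'b': node 4→5  emit P1@[12:15]
i=16 'a': node 5→0 (fail-walked)
i=17 'b': node 0→0
i=18 'c': node 0→1
i=19 'c': node 1→2  emit P0@[18:19]
i=20 'c': node 2→2 (fail-walked)  emit P0@[19:20]
i=21 'a': node 2→0 (fail-walked)
i=22 'c': node 0→1
i=23 'c': node 1→2  emit P0@[22:23]
i=24 'c': node 2→2 (fail-walked)  emit P0@[23:24]
i=25 'b': node 2→3 (fail-walked)
i=26 'c': node 3→4
i=27 'b': node 4→5  emit P1@[24:27]

Matches: [[3,1],[5,0],[6,0],[7,0],[8,0],[9,0],[10,0],[13,1],[15,1],[19,0],[20,0],[23,0],[24,0],[27,1]]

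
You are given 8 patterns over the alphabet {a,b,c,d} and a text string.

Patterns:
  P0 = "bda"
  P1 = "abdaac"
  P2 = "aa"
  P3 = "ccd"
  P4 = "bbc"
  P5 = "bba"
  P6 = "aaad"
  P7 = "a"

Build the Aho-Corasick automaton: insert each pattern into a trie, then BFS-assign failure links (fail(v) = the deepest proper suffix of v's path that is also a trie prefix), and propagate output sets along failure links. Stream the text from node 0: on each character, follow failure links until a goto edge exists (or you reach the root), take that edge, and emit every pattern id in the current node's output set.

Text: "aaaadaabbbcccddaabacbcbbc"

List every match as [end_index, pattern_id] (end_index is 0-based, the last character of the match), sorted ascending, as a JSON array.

Build:
Trie nodes:
  0='ε' goto a→4 b→1 c→11
  1='b' goto b→14 d→2
  2='bd' goto a→3
  3='bda' goto ·  ←P0
  4='a' goto a→10 b→5  ←P7
  5='ab' goto d→6
  6='abd' goto a→7
  7='abda' goto a→8
  8='abdaa' goto c→9
  9='abdaac' goto ·  ←P1
  10='aa' goto a→17  ←P2
  11='c' goto c→12
  12='cc' goto d→13
  13='ccd' goto ·  ←P3
  14='bb' goto a→16 c→15
  15='bbc' goto ·  ←P4
  16='bba' goto ·  ←P5
  17='aaa' goto d→18
  18='aaad' goto ·  ←P6

Failure links (BFS by depth):
  fail(1) 'b': from fail(0)=0 chase 'b': 0 ⇒ 0;  out=∅∪out(0)=∅
  fail(4) 'a': from fail(0)=0 chase 'a': 0 ⇒ 0;  out={7}∪out(0)={7}
  fail(11) 'c': from fail(0)=0 chase 'c': 0 ⇒ 0;  out=∅∪out(0)=∅
  fail(2) 'bd': from fail(1)=0 chase 'd': 0 ⇒ 0;  out=∅∪out(0)=∅
  fail(5) 'ab': from fail(4)=0 chase 'b': 0 ⇒ 1;  out=∅∪out(1)=∅
  fail(10) 'aa': from fail(4)=0 chase 'a': 0 ⇒ 4;  out={2}∪out(4)={2,7}
  fail(12) 'cc': from fail(11)=0 chase 'c': 0 ⇒ 11;  out=∅∪out(11)=∅
  fail(14) 'bb': from fail(1)=0 chase 'b': 0 ⇒ 1;  out=∅∪out(1)=∅
  fail(3) 'bda': from fail(2)=0 chase 'a': 0 ⇒ 4;  out={0}∪out(4)={0,7}
  fail(6) 'abd': from fail(5)=1 chase 'd': 1 ⇒ 2;  out=∅∪out(2)=∅
  fail(13) 'ccd': from fail(12)=11 chase 'd': 11→0 ⇒ 0;  out={3}∪out(0)={3}
  fail(15) 'bbc': from fail(14)=1 chase 'c': 1→0 ⇒ 11;  out={4}∪out(11)={4}
  fail(16) 'bba': from fail(14)=1 chase 'a': 1→0 ⇒ 4;  out={5}∪out(4)={5,7}
  fail(17) 'aaa': from fail(10)=4 chase 'a': 4 ⇒ 10;  out=∅∪out(10)={2,7}
  fail(7) 'abda': from fail(6)=2 chase 'a': 2 ⇒ 3;  out=∅∪out(3)={0,7}
  fail(18) 'aaad': from fail(17)=10 chase 'd': 10→4→0 ⇒ 0;  out={6}∪out(0)={6}
  fail(8) 'abdaa': from fail(7)=3 chase 'a': 3→4 ⇒ 10;  out=∅∪out(10)={2,7}
  fail(9) 'abdaac': from fail(8)=10 chase 'c': 10→4→0 ⇒ 11;  out={1}∪out(11)={1}

Text stream:
i=0 'a': node 0→4  ** P7@[0:0]
i=1 'a': node 4→10  ** P2@[0:1],P7@[1:1]
i=2 'a': node 10→17  ** P2@[1:2],P7@[2:2]
i=3 'a': node 17→17 (fail-walked)  ** P2@[2:3],P7@[3:3]
i=4 'd': node 17→18  ** P6@[1:4]
i=5 'a': node 18→4 (fail-walked)  ** P7@[5:5]
i=6 'a': node 4→10  ** P2@[5:6],P7@[6:6]
i=7 'b': node 10→5 (fail-walked)
i=8 'b': node 5→14 (fail-walked)
i=9 'b': node 14→14 (fail-walked)
i=10 'c': node 14→15  ** P4@[8:10]
i=11 'c': node 15→12 (fail-walked)
i=12 'c': node 12→12 (fail-walked)
i=13 'd': node 12→13  ** P3@[11:13]
i=14 'd': node 13→0 (fail-walked)
i=15 'a': node 0→4  ** P7@[15:15]
i=16 'a': node 4→10  ** P2@[15:16],P7@[16:16]
i=17 'b': node 10→5 (fail-walked)
i=18 'a': node 5→4 (fail-walked)  ** P7@[18:18]
i=19 'c': node 4→11 (fail-walked)
i=20 'b': node 11→1 (fail-walked)
i=21 'c': node 1→11 (fail-walked)
i=22 'b': node 11→1 (fail-walked)
i=23 'b': node 1→14
i=24 'c': node 14→15  ** P4@[22:24]

All matches (sorted): [[0,7],[1,2],[1,7],[2,2],[2,7],[3,2],[3,7],[4,6],[5,7],[6,2],[6,7],[10,4],[13,3],[15,7],[16,2],[16,7],[18,7],[24,4]]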